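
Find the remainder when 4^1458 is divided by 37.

Square-and-reduce mod 37: 4^1≡4, 4^2≡16, 4^4≡34, 4^8≡9, 4^16≡7, 4^32≡12, 4^64≡33, 4^128≡16, 4^256≡34, 4^512≡9, 4^1024≡7.
Since 1458 = 2 + 16 + 32 + 128 + 256 + 1024 in binary, 4^1458 ≡ 16·7·12·16·34·7 ≡ 1 (mod 37).

1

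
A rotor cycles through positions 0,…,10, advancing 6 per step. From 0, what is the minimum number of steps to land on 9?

7

The inverse of 6 mod 11 is 2 (since 6·2 = 12 ≡ 1).
Multiplying both sides by 2: x ≡ 2·9 = 18 ≡ 7 (mod 11).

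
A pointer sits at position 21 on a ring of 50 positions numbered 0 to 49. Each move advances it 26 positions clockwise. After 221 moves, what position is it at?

17

221·26 = 5746.
5746 = 114·50 + 46, so 5746 mod 50 = 46.
(21 + 46) mod 50 = 17.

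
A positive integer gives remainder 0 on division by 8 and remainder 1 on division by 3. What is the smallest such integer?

16

x ≡ 1 (mod 3) gives x ∈ {1, 4, 7, 10, 13, 16}.
The first of these with x mod 8 = 0 is 16.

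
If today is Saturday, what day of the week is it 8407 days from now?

8407 mod 7 = 0 (since 1201·7 = 8407).
Saturday + 0 days → Saturday.

Saturday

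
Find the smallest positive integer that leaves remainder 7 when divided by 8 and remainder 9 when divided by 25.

x ≡ 7 (mod 8) gives x ∈ {7, 15, 23, 31, 39, 47, 55, 63, …}.
The first of these with x mod 25 = 9 is 159.

159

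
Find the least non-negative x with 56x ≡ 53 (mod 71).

56⁻¹ ≡ 52 (mod 71) because 56·52 = 2912 = 41·71 + 1.
So x ≡ 52·53 = 2756 ≡ 58 (mod 71).
Check: 56·58 = 3248 = 45·71 + 53.

58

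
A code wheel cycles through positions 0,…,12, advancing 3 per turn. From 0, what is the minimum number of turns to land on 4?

3⁻¹ ≡ 9 (mod 13) because 3·9 = 27 = 2·13 + 1.
So x ≡ 9·4 = 36 ≡ 10 (mod 13).

10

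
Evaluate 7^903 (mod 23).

Square-and-reduce mod 23: 7^1≡7, 7^2≡3, 7^4≡9, 7^8≡12, 7^16≡6, 7^32≡13, 7^64≡8, 7^128≡18, 7^256≡2, 7^512≡4.
903 = 1 + 2 + 4 + 128 + 256 + 512, so 7^903 ≡ 7·3·9·18·2·4 ≡ 7 (mod 23).

7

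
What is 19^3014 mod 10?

The units digit of 19^n cycles with period 2: 9, 1, …
3014 leaves remainder 0 on division by 2, so 19^3014 ends in 1.

1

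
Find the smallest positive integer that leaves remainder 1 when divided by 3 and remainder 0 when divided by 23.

Since 23·2 ≡ 1 (mod 3), take x = 0 + 23·((1−0)·2 mod 3) = 0 + 23·2 = 46.
Check: 46 mod 3 = 1, 46 mod 23 = 0.

46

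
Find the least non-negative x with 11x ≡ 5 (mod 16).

15

The inverse of 11 mod 16 is 3 (since 11·3 = 33 ≡ 1).
So x ≡ 3·5 = 15 ≡ 15 (mod 16).
Check: 11·15 = 165 = 10·16 + 5.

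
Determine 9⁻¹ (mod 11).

5

9·5 = 45 = 4·11 + 1, so 9⁻¹ ≡ 5 (mod 11).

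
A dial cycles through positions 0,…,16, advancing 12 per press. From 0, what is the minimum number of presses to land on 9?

12⁻¹ ≡ 10 (mod 17) because 12·10 = 120 = 7·17 + 1.
So x ≡ 10·9 = 90 ≡ 5 (mod 17).
Check: 12·5 = 60 = 3·17 + 9.

5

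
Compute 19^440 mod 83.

Square-and-reduce mod 83: 19^1≡19, 19^2≡29, 19^4≡11, 19^8≡38, 19^16≡33, 19^32≡10, 19^64≡17, 19^128≡40, 19^256≡23.
440 = 8 + 16 + 32 + 128 + 256, so 19^440 ≡ 38·33·10·40·23 ≡ 49 (mod 83).

49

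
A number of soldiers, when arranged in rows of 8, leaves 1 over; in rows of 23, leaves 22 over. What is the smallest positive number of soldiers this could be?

137

x ≡ 1 (mod 8) gives x ∈ {1, 9, 17, 25, 33, 41, 49, 57, …}.
The first of these with x mod 23 = 22 is 137.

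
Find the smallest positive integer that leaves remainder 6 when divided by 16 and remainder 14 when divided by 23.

x ≡ 6 (mod 16) gives x ∈ {6, 22, 38, 54, 70, 86, 102, 118, …}.
The first of these with x mod 23 = 14 is 198.

198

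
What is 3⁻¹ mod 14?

3·5 = 15 = 1·14 + 1, so 3⁻¹ ≡ 5 (mod 14).

5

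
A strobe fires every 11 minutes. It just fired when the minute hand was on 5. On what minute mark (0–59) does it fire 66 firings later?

11

66·11 = 726.
Dividing 726 by 60 gives quotient 12 and remainder 6.
(5 + 6) mod 60 = 11.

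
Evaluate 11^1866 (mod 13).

12

By repeated squaring mod 13: 11^1≡11, 11^2≡4, 11^4≡3, 11^8≡9, 11^16≡3, 11^32≡9, 11^64≡3, 11^128≡9, 11^256≡3, 11^512≡9, 11^1024≡3.
1866 = 2 + 8 + 64 + 256 + 512 + 1024, so 11^1866 ≡ 4·9·3·3·9·3 ≡ 12 (mod 13).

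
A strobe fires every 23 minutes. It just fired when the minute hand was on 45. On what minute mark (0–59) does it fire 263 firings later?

263·23 = 6049.
6049 − 100·60 = 49, so 6049 ≡ 49 (mod 60).
(45 + 49) mod 60 = 34.

34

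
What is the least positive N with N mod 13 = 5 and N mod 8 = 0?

96

x ≡ 0 (mod 8) gives x ∈ {0, 8, 16, 24, 32, 40, 48, 56, …}.
The first of these with x mod 13 = 5 is 96.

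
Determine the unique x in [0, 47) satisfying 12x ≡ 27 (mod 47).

The inverse of 12 mod 47 is 4 (since 12·4 = 48 ≡ 1).
So x ≡ 4·27 = 108 ≡ 14 (mod 47).

14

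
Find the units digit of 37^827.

Last digits of 7^n: 7, 9, 3, 1 (period 4).
827 mod 4 = 3, so the last digit matches 7^3 = 3.

3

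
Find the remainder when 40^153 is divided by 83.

21

Square-and-reduce mod 83: 40^1≡40, 40^2≡23, 40^4≡31, 40^8≡48, 40^16≡63, 40^32≡68, 40^64≡59, 40^128≡78.
153 = 1 + 8 + 16 + 128, so 40^153 ≡ 40·48·63·78 ≡ 21 (mod 83).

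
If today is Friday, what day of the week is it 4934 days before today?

4934 mod 7 = 6 (since 704·7 = 4928).
Friday − 6 days → Saturday.

Saturday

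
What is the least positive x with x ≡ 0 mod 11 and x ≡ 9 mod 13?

22

x ≡ 0 (mod 11) gives x ∈ {0, 11, 22}.
The first of these with x mod 13 = 9 is 22.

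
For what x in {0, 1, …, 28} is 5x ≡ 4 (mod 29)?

5⁻¹ ≡ 6 (mod 29) because 5·6 = 30 = 1·29 + 1.
Multiplying both sides by 6: x ≡ 6·4 = 24 ≡ 24 (mod 29).

24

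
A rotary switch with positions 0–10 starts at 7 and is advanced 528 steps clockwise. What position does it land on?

528 − 48·11 = 0, so 528 ≡ 0 (mod 11).
(7 + 0) mod 11 = 7.

7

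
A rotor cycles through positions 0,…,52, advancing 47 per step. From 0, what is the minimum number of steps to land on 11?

7

47⁻¹ ≡ 44 (mod 53) because 47·44 = 2068 = 39·53 + 1.
Multiplying both sides by 44: x ≡ 44·11 = 484 ≡ 7 (mod 53).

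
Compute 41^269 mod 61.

By repeated squaring mod 61: 41^1≡41, 41^2≡34, 41^4≡58, 41^8≡9, 41^16≡20, 41^32≡34, 41^64≡58, 41^128≡9, 41^256≡20.
269 = 1 + 4 + 8 + 256, so 41^269 ≡ 41·58·9·20 ≡ 3 (mod 61).

3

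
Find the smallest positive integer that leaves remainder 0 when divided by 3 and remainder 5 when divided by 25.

x ≡ 0 (mod 3) gives x ∈ {0, 3, 6, 9, 12, 15, 18, 21, …}.
The first of these with x mod 25 = 5 is 30.

30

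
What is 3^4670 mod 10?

9

Powers of 3 mod 10 repeat with period 4: 3, 9, 7, 1.
4670 leaves remainder 2 on division by 4, so 3^4670 ends in 9.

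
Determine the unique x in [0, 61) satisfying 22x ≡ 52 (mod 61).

22⁻¹ ≡ 25 (mod 61) because 22·25 = 550 = 9·61 + 1.
Multiplying both sides by 25: x ≡ 25·52 = 1300 ≡ 19 (mod 61).

19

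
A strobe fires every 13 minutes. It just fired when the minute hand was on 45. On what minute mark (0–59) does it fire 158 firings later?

158·13 = 2054.
2054 mod 60 = 14 (since 34·60 = 2040).
(45 + 14) mod 60 = 59.

59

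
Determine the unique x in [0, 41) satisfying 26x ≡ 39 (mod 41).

22

26⁻¹ ≡ 30 (mod 41) because 26·30 = 780 = 19·41 + 1.
So x ≡ 30·39 = 1170 ≡ 22 (mod 41).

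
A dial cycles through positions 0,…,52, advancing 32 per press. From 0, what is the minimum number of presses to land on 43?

3

32⁻¹ ≡ 5 (mod 53) because 32·5 = 160 = 3·53 + 1.
So x ≡ 5·43 = 215 ≡ 3 (mod 53).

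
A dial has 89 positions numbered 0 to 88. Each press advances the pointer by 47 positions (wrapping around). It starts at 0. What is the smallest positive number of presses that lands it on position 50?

47⁻¹ ≡ 36 (mod 89) because 47·36 = 1692 = 19·89 + 1.
Multiplying both sides by 36: x ≡ 36·50 = 1800 ≡ 20 (mod 89).

20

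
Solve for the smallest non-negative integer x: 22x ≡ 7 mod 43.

14

The inverse of 22 mod 43 is 2 (since 22·2 = 44 ≡ 1).
So x ≡ 2·7 = 14 ≡ 14 (mod 43).
Check: 22·14 = 308 = 7·43 + 7.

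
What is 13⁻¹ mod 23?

16

13·16 = 208 = 9·23 + 1, so 13⁻¹ ≡ 16 (mod 23).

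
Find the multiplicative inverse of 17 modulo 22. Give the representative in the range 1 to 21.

13

17·13 = 221 = 10·22 + 1, so 17⁻¹ ≡ 13 (mod 22).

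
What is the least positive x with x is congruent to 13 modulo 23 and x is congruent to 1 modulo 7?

x ≡ 1 (mod 7) gives x ∈ {1, 8, 15, 22, 29, 36}.
The first of these with x mod 23 = 13 is 36.

36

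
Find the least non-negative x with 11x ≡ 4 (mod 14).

The inverse of 11 mod 14 is 9 (since 11·9 = 99 ≡ 1).
Multiplying both sides by 9: x ≡ 9·4 = 36 ≡ 8 (mod 14).
Check: 11·8 = 88 = 6·14 + 4.

8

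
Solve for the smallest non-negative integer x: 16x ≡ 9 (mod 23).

16⁻¹ ≡ 13 (mod 23) because 16·13 = 208 = 9·23 + 1.
So x ≡ 13·9 = 117 ≡ 2 (mod 23).

2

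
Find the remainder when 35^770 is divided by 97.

By repeated squaring mod 97: 35^1≡35, 35^2≡61, 35^4≡35, 35^8≡61, 35^16≡35, 35^32≡61, 35^64≡35, 35^128≡61, 35^256≡35, 35^512≡61.
770 = 2 + 256 + 512, so 35^770 ≡ 61·35·61 ≡ 61 (mod 97).

61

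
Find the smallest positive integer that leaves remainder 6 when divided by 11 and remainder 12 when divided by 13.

116

Since 13·6 ≡ 1 (mod 11), take x = 12 + 13·((6−12)·6 mod 11) = 12 + 13·8 = 116.
Check: 116 mod 11 = 6, 116 mod 13 = 12.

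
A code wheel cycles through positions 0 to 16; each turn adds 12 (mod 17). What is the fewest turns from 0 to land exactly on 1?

10

12·10 = 120 = 7·17 + 1, so 12⁻¹ ≡ 10 (mod 17).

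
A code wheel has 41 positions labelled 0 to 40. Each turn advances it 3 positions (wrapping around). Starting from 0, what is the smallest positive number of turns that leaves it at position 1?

41 = 13·3 + 2
3 = 1·2 + 1
2 = 2·1 + 0
Back-substituting gives 3·14 ≡ 1 (mod 41).

14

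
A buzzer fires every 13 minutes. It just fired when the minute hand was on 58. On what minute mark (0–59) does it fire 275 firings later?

33

275·13 = 3575.
3575 − 59·60 = 35, so 3575 ≡ 35 (mod 60).
(58 + 35) mod 60 = 33.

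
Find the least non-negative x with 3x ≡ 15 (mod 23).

The inverse of 3 mod 23 is 8 (since 3·8 = 24 ≡ 1).
So x ≡ 8·15 = 120 ≡ 5 (mod 23).
Check: 3·5 = 15 = 0·23 + 15.

5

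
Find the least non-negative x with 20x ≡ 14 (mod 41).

20⁻¹ ≡ 39 (mod 41) because 20·39 = 780 = 19·41 + 1.
Multiplying both sides by 39: x ≡ 39·14 = 546 ≡ 13 (mod 41).
Check: 20·13 = 260 = 6·41 + 14.

13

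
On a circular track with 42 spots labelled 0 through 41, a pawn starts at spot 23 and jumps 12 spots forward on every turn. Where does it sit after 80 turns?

17

80·12 = 960.
960 mod 42 = 36 (since 22·42 = 924).
(23 + 36) mod 42 = 17.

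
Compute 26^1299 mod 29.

Successive squares of 26 mod 29: 26^1≡26, 26^2≡9, 26^4≡23, 26^8≡7, 26^16≡20, 26^32≡23, 26^64≡7, 26^128≡20, 26^256≡23, 26^512≡7, 26^1024≡20.
Since 1299 = 1 + 2 + 16 + 256 + 1024 in binary, 26^1299 ≡ 26·9·20·23·20 ≡ 14 (mod 29).

14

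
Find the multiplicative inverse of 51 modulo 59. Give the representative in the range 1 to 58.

22

59 = 1·51 + 8
51 = 6·8 + 3
8 = 2·3 + 2
3 = 1·2 + 1
2 = 2·1 + 0
Back-substituting gives 51·22 ≡ 1 (mod 59).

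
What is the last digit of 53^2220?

1

Last digits of 3^n: 3, 9, 7, 1 (period 4).
2220 mod 4 = 0, so the last digit matches 3^4 = 1.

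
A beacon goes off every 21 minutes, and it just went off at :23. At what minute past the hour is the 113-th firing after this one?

113·21 = 2373.
2373 mod 60 = 33 (since 39·60 = 2340).
(23 + 33) mod 60 = 56.

56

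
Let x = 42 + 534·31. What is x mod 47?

5

534·31 = 16554.
Dividing 16554 by 47 gives quotient 352 and remainder 10.
(42 + 10) mod 47 = 5.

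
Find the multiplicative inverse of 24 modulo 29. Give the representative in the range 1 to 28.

29 = 1·24 + 5
24 = 4·5 + 4
5 = 1·4 + 1
4 = 4·1 + 0
Back-substituting gives 24·23 ≡ 1 (mod 29).

23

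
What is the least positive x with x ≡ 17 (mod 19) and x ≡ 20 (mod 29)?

397

x ≡ 17 (mod 19) gives x ∈ {17, 36, 55, 74, 93, 112, 131, 150, …}.
The first of these with x mod 29 = 20 is 397.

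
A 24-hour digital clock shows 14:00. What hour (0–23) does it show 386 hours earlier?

12

Dividing 386 by 24 gives quotient 16 and remainder 2.
(14 − 2) mod 24 = 12.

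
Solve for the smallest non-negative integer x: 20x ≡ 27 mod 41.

28

20⁻¹ ≡ 39 (mod 41) because 20·39 = 780 = 19·41 + 1.
Multiplying both sides by 39: x ≡ 39·27 = 1053 ≡ 28 (mod 41).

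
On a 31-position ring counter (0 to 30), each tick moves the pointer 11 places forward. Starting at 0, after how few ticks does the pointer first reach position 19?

13

The inverse of 11 mod 31 is 17 (since 11·17 = 187 ≡ 1).
So x ≡ 17·19 = 323 ≡ 13 (mod 31).
Check: 11·13 = 143 = 4·31 + 19.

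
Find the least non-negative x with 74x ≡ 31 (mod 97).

74⁻¹ ≡ 59 (mod 97) because 74·59 = 4366 = 45·97 + 1.
Multiplying both sides by 59: x ≡ 59·31 = 1829 ≡ 83 (mod 97).

83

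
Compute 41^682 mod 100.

81

Successive squares of 41 mod 100: 41^1≡41, 41^2≡81, 41^4≡61, 41^8≡21, 41^16≡41, 41^32≡81, 41^64≡61, 41^128≡21, 41^256≡41, 41^512≡81.
Since 682 = 2 + 8 + 32 + 128 + 512 in binary, 41^682 ≡ 81·21·81·21·81 ≡ 81 (mod 100).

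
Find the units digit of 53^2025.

3

The units digit of 53^n cycles with period 4: 3, 9, 7, 1, …
2025 leaves remainder 1 on division by 4, so 53^2025 ends in 3.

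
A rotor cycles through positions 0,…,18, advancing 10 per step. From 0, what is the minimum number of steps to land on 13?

The inverse of 10 mod 19 is 2 (since 10·2 = 20 ≡ 1).
So x ≡ 2·13 = 26 ≡ 7 (mod 19).

7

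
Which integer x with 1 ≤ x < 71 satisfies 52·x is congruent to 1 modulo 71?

56

71 = 1·52 + 19
52 = 2·19 + 14
19 = 1·14 + 5
14 = 2·5 + 4
5 = 1·4 + 1
4 = 4·1 + 0
Back-substituting gives 52·56 ≡ 1 (mod 71).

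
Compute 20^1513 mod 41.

Square-and-reduce mod 41: 20^1≡20, 20^2≡31, 20^4≡18, 20^8≡37, 20^16≡16, 20^32≡10, 20^64≡18, 20^128≡37, 20^256≡16, 20^512≡10, 20^1024≡18.
Since 1513 = 1 + 8 + 32 + 64 + 128 + 256 + 1024 in binary, 20^1513 ≡ 20·37·10·18·37·16·18 ≡ 36 (mod 41).

36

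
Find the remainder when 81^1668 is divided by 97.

1

Successive squares of 81 mod 97: 81^1≡81, 81^2≡62, 81^4≡61, 81^8≡35, 81^16≡61, 81^32≡35, 81^64≡61, 81^128≡35, 81^256≡61, 81^512≡35, 81^1024≡61.
1668 = 4 + 128 + 512 + 1024, so 81^1668 ≡ 61·35·35·61 ≡ 1 (mod 97).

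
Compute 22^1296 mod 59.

15

Square-and-reduce mod 59: 22^1≡22, 22^2≡12, 22^4≡26, 22^8≡27, 22^16≡21, 22^32≡28, 22^64≡17, 22^128≡53, 22^256≡36, 22^512≡57, 22^1024≡4.
1296 = 16 + 256 + 1024, so 22^1296 ≡ 21·36·4 ≡ 15 (mod 59).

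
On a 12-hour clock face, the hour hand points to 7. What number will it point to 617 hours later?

617 = 51·12 + 5, so 617 mod 12 = 5.
7 + 5 → 12 on a 12-hour dial.

12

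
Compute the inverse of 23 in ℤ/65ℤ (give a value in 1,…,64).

65 = 2·23 + 19
23 = 1·19 + 4
19 = 4·4 + 3
4 = 1·3 + 1
3 = 3·1 + 0
Back-substituting gives 23·17 ≡ 1 (mod 65).

17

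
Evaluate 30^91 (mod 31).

30

Square-and-reduce mod 31: 30^1≡30, 30^2≡1, 30^4≡1, 30^8≡1, 30^16≡1, 30^32≡1, 30^64≡1.
91 = 1 + 2 + 8 + 16 + 64, so 30^91 ≡ 30·1·1·1·1 ≡ 30 (mod 31).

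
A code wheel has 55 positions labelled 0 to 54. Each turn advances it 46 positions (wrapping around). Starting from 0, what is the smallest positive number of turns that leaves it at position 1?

46·6 = 276 = 5·55 + 1, so 46⁻¹ ≡ 6 (mod 55).

6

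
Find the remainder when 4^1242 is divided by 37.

1

Square-and-reduce mod 37: 4^1≡4, 4^2≡16, 4^4≡34, 4^8≡9, 4^16≡7, 4^32≡12, 4^64≡33, 4^128≡16, 4^256≡34, 4^512≡9, 4^1024≡7.
Since 1242 = 2 + 8 + 16 + 64 + 128 + 1024 in binary, 4^1242 ≡ 16·9·7·33·16·7 ≡ 1 (mod 37).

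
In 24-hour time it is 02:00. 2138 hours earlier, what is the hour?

0

2138 mod 24 = 2 (since 89·24 = 2136).
(2 − 2) mod 24 = 0.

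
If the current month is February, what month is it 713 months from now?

713 mod 12 = 5 (since 59·12 = 708).
February + 5 months → July.

July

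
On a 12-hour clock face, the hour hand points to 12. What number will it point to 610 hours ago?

Dividing 610 by 12 gives quotient 50 and remainder 10.
12 − 10 → 2 on a 12-hour dial.

2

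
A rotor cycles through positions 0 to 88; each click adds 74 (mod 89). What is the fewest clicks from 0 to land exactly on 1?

89 = 1·74 + 15
74 = 4·15 + 14
15 = 1·14 + 1
14 = 14·1 + 0
Back-substituting gives 74·83 ≡ 1 (mod 89).

83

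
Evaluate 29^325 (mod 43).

Successive squares of 29 mod 43: 29^1≡29, 29^2≡24, 29^4≡17, 29^8≡31, 29^16≡15, 29^32≡10, 29^64≡14, 29^128≡24, 29^256≡17.
Since 325 = 1 + 4 + 64 + 256 in binary, 29^325 ≡ 29·17·14·17 ≡ 30 (mod 43).

30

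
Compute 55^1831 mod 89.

By repeated squaring mod 89: 55^1≡55, 55^2≡88, 55^4≡1, 55^8≡1, 55^16≡1, 55^32≡1, 55^64≡1, 55^128≡1, 55^256≡1, 55^512≡1, 55^1024≡1.
1831 = 1 + 2 + 4 + 32 + 256 + 512 + 1024, so 55^1831 ≡ 55·88·1·1·1·1·1 ≡ 34 (mod 89).

34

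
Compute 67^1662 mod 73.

9

By repeated squaring mod 73: 67^1≡67, 67^2≡36, 67^4≡55, 67^8≡32, 67^16≡2, 67^32≡4, 67^64≡16, 67^128≡37, 67^256≡55, 67^512≡32, 67^1024≡2.
1662 = 2 + 4 + 8 + 16 + 32 + 64 + 512 + 1024, so 67^1662 ≡ 36·55·32·2·4·16·32·2 ≡ 9 (mod 73).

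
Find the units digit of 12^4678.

The units digit of 12^n cycles with period 4: 2, 4, 8, 6, …
4678 leaves remainder 2 on division by 4, so 12^4678 ends in 4.

4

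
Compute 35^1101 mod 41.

6

Successive squares of 35 mod 41: 35^1≡35, 35^2≡36, 35^4≡25, 35^8≡10, 35^16≡18, 35^32≡37, 35^64≡16, 35^128≡10, 35^256≡18, 35^512≡37, 35^1024≡16.
1101 = 1 + 4 + 8 + 64 + 1024, so 35^1101 ≡ 35·25·10·16·16 ≡ 6 (mod 41).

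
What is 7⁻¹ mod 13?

2

13 = 1·7 + 6
7 = 1·6 + 1
6 = 6·1 + 0
Back-substituting gives 7·2 ≡ 1 (mod 13).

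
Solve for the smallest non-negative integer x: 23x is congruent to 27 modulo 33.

27

23⁻¹ ≡ 23 (mod 33) because 23·23 = 529 = 16·33 + 1.
Multiplying both sides by 23: x ≡ 23·27 = 621 ≡ 27 (mod 33).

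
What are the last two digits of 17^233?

37

Square-and-reduce mod 100: 17^1≡17, 17^2≡89, 17^4≡21, 17^8≡41, 17^16≡81, 17^32≡61, 17^64≡21, 17^128≡41.
233 = 1 + 8 + 32 + 64 + 128, so 17^233 ≡ 17·41·61·21·41 ≡ 37 (mod 100).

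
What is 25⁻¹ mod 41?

23

41 = 1·25 + 16
25 = 1·16 + 9
16 = 1·9 + 7
9 = 1·7 + 2
7 = 3·2 + 1
2 = 2·1 + 0
Back-substituting gives 25·23 ≡ 1 (mod 41).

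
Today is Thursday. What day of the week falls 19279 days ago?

19279 − 2754·7 = 1, so 19279 ≡ 1 (mod 7).
Thursday − 1 day → Wednesday.

Wednesday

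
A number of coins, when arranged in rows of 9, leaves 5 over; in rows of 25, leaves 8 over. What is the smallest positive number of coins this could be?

158

Since 25·4 ≡ 1 (mod 9), take x = 8 + 25·((5−8)·4 mod 9) = 8 + 25·6 = 158.
Check: 158 mod 9 = 5, 158 mod 25 = 8.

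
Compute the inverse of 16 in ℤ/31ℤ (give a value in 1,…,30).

2

31 = 1·16 + 15
16 = 1·15 + 1
15 = 15·1 + 0
Back-substituting gives 16·2 ≡ 1 (mod 31).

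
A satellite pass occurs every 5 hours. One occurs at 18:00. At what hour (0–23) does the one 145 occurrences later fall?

23

145·5 = 725.
725 = 30·24 + 5, so 725 mod 24 = 5.
(18 + 5) mod 24 = 23.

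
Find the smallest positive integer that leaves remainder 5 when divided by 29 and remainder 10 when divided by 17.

Since 17·12 ≡ 1 (mod 29), take x = 10 + 17·((5−10)·12 mod 29) = 10 + 17·27 = 469.
Check: 469 mod 29 = 5, 469 mod 17 = 10.

469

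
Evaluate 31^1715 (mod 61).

40

Square-and-reduce mod 61: 31^1≡31, 31^2≡46, 31^4≡42, 31^8≡56, 31^16≡25, 31^32≡15, 31^64≡42, 31^128≡56, 31^256≡25, 31^512≡15, 31^1024≡42.
1715 = 1 + 2 + 16 + 32 + 128 + 512 + 1024, so 31^1715 ≡ 31·46·25·15·56·15·42 ≡ 40 (mod 61).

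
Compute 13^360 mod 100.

1

Square-and-reduce mod 100: 13^1≡13, 13^2≡69, 13^4≡61, 13^8≡21, 13^16≡41, 13^32≡81, 13^64≡61, 13^128≡21, 13^256≡41.
360 = 8 + 32 + 64 + 256, so 13^360 ≡ 21·81·61·41 ≡ 1 (mod 100).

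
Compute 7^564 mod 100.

By repeated squaring mod 100: 7^1≡7, 7^2≡49, 7^4≡1, 7^8≡1, 7^16≡1, 7^32≡1, 7^64≡1, 7^128≡1, 7^256≡1, 7^512≡1.
564 = 4 + 16 + 32 + 512, so 7^564 ≡ 1·1·1·1 ≡ 1 (mod 100).

1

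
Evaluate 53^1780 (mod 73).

18

Successive squares of 53 mod 73: 53^1≡53, 53^2≡35, 53^4≡57, 53^8≡37, 53^16≡55, 53^32≡32, 53^64≡2, 53^128≡4, 53^256≡16, 53^512≡37, 53^1024≡55.
1780 = 4 + 16 + 32 + 64 + 128 + 512 + 1024, so 53^1780 ≡ 57·55·32·2·4·37·55 ≡ 18 (mod 73).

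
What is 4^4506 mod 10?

Last digits of 4^n: 4, 6 (period 2).
4506 mod 2 = 0, so the last digit matches 4^2 = 6.

6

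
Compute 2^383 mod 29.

26

Successive squares of 2 mod 29: 2^1≡2, 2^2≡4, 2^4≡16, 2^8≡24, 2^16≡25, 2^32≡16, 2^64≡24, 2^128≡25, 2^256≡16.
383 = 1 + 2 + 4 + 8 + 16 + 32 + 64 + 256, so 2^383 ≡ 2·4·16·24·25·16·24·16 ≡ 26 (mod 29).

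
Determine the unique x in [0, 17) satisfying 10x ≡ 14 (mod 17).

15

The inverse of 10 mod 17 is 12 (since 10·12 = 120 ≡ 1).
Multiplying both sides by 12: x ≡ 12·14 = 168 ≡ 15 (mod 17).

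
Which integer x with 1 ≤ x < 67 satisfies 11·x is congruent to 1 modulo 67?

67 = 6·11 + 1
11 = 11·1 + 0
Back-substituting gives 11·61 ≡ 1 (mod 67).

61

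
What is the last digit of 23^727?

The units digit of 23^n cycles with period 4: 3, 9, 7, 1, …
727 mod 4 = 3, so the last digit matches 3^3 = 7.

7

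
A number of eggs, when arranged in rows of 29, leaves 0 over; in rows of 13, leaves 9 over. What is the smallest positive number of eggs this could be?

87

x ≡ 9 (mod 13) gives x ∈ {9, 22, 35, 48, 61, 74, 87}.
The first of these with x mod 29 = 0 is 87.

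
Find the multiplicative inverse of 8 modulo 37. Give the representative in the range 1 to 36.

14

8·14 = 112 = 3·37 + 1, so 8⁻¹ ≡ 14 (mod 37).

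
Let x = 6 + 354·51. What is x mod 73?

354·51 = 18054.
Dividing 18054 by 73 gives quotient 247 and remainder 23.
(6 + 23) mod 73 = 29.

29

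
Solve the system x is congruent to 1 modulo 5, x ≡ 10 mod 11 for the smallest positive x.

Since 11·1 ≡ 1 (mod 5), take x = 10 + 11·((1−10)·1 mod 5) = 10 + 11·1 = 21.
Check: 21 mod 5 = 1, 21 mod 11 = 10.

21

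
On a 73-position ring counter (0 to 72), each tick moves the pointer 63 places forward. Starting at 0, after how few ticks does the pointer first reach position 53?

The inverse of 63 mod 73 is 51 (since 63·51 = 3213 ≡ 1).
Multiplying both sides by 51: x ≡ 51·53 = 2703 ≡ 2 (mod 73).

2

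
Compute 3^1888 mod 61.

By repeated squaring mod 61: 3^1≡3, 3^2≡9, 3^4≡20, 3^8≡34, 3^16≡58, 3^32≡9, 3^64≡20, 3^128≡34, 3^256≡58, 3^512≡9, 3^1024≡20.
1888 = 32 + 64 + 256 + 512 + 1024, so 3^1888 ≡ 9·20·58·9·20 ≡ 34 (mod 61).

34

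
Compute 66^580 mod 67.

Successive squares of 66 mod 67: 66^1≡66, 66^2≡1, 66^4≡1, 66^8≡1, 66^16≡1, 66^32≡1, 66^64≡1, 66^128≡1, 66^256≡1, 66^512≡1.
Since 580 = 4 + 64 + 512 in binary, 66^580 ≡ 1·1·1 ≡ 1 (mod 67).

1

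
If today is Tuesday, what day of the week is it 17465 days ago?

Tuesday

17465 mod 7 = 0 (since 2495·7 = 17465).
Tuesday − 0 days → Tuesday.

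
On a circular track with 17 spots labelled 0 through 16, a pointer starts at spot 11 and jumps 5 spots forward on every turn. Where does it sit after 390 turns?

390·5 = 1950.
1950 = 114·17 + 12, so 1950 mod 17 = 12.
(11 + 12) mod 17 = 6.

6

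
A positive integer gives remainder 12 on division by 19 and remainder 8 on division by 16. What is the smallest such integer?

x ≡ 8 (mod 16) gives x ∈ {8, 24, 40, 56, 72, 88}.
The first of these with x mod 19 = 12 is 88.

88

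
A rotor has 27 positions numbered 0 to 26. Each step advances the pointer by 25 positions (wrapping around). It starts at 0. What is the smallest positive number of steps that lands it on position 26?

14

25⁻¹ ≡ 13 (mod 27) because 25·13 = 325 = 12·27 + 1.
So x ≡ 13·26 = 338 ≡ 14 (mod 27).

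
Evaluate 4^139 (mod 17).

Successive squares of 4 mod 17: 4^1≡4, 4^2≡16, 4^4≡1, 4^8≡1, 4^16≡1, 4^32≡1, 4^64≡1, 4^128≡1.
Since 139 = 1 + 2 + 8 + 128 in binary, 4^139 ≡ 4·16·1·1 ≡ 13 (mod 17).

13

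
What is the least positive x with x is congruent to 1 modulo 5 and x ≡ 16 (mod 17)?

16

Since 17·3 ≡ 1 (mod 5), take x = 16 + 17·((1−16)·3 mod 5) = 16 + 17·0 = 16.
Check: 16 mod 5 = 1, 16 mod 17 = 16.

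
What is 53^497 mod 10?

3

Last digits of 3^n: 3, 9, 7, 1 (period 4).
497 leaves remainder 1 on division by 4, so 53^497 ends in 3.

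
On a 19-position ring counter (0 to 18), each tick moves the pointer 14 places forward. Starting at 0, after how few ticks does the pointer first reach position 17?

The inverse of 14 mod 19 is 15 (since 14·15 = 210 ≡ 1).
So x ≡ 15·17 = 255 ≡ 8 (mod 19).

8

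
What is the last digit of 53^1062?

9

The units digit of 53^n cycles with period 4: 3, 9, 7, 1, …
1062 leaves remainder 2 on division by 4, so 53^1062 ends in 9.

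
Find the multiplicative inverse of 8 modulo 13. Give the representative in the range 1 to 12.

13 = 1·8 + 5
8 = 1·5 + 3
5 = 1·3 + 2
3 = 1·2 + 1
2 = 2·1 + 0
Back-substituting gives 8·5 ≡ 1 (mod 13).

5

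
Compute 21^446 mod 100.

Successive squares of 21 mod 100: 21^1≡21, 21^2≡41, 21^4≡81, 21^8≡61, 21^16≡21, 21^32≡41, 21^64≡81, 21^128≡61, 21^256≡21.
Since 446 = 2 + 4 + 8 + 16 + 32 + 128 + 256 in binary, 21^446 ≡ 41·81·61·21·41·61·21 ≡ 21 (mod 100).

21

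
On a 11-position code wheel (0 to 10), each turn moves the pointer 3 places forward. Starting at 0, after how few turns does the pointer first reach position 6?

The inverse of 3 mod 11 is 4 (since 3·4 = 12 ≡ 1).
Multiplying both sides by 4: x ≡ 4·6 = 24 ≡ 2 (mod 11).
Check: 3·2 = 6 = 0·11 + 6.

2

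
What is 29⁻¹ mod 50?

19

29·19 = 551 = 11·50 + 1, so 29⁻¹ ≡ 19 (mod 50).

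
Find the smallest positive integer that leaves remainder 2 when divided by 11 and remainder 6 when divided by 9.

x ≡ 6 (mod 9) gives x ∈ {6, 15, 24}.
The first of these with x mod 11 = 2 is 24.

24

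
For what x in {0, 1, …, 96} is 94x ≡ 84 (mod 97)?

94⁻¹ ≡ 32 (mod 97) because 94·32 = 3008 = 31·97 + 1.
So x ≡ 32·84 = 2688 ≡ 69 (mod 97).
Check: 94·69 = 6486 = 66·97 + 84.

69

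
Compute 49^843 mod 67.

Successive squares of 49 mod 67: 49^1≡49, 49^2≡56, 49^4≡54, 49^8≡35, 49^16≡19, 49^32≡26, 49^64≡6, 49^128≡36, 49^256≡23, 49^512≡60.
843 = 1 + 2 + 8 + 64 + 256 + 512, so 49^843 ≡ 49·56·35·6·23·60 ≡ 59 (mod 67).

59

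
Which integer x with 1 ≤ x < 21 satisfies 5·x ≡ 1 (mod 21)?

21 = 4·5 + 1
5 = 5·1 + 0
Back-substituting gives 5·17 ≡ 1 (mod 21).

17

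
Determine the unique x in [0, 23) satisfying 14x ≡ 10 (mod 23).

The inverse of 14 mod 23 is 5 (since 14·5 = 70 ≡ 1).
Multiplying both sides by 5: x ≡ 5·10 = 50 ≡ 4 (mod 23).

4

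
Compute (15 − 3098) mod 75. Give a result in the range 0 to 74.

67

Dividing 3098 by 75 gives quotient 41 and remainder 23.
(15 − 23) mod 75 = 67.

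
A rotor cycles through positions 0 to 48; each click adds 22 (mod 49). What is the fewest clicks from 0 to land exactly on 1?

22·29 = 638 = 13·49 + 1, so 22⁻¹ ≡ 29 (mod 49).

29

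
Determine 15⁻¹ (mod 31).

15·29 = 435 = 14·31 + 1, so 15⁻¹ ≡ 29 (mod 31).

29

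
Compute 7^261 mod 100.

7

Successive squares of 7 mod 100: 7^1≡7, 7^2≡49, 7^4≡1, 7^8≡1, 7^16≡1, 7^32≡1, 7^64≡1, 7^128≡1, 7^256≡1.
Since 261 = 1 + 4 + 256 in binary, 7^261 ≡ 7·1·1 ≡ 7 (mod 100).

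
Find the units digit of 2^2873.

Powers of 2 mod 10 repeat with period 4: 2, 4, 8, 6.
2873 leaves remainder 1 on division by 4, so 2^2873 ends in 2.

2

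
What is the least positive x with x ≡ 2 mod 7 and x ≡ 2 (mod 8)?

2

Since 8·1 ≡ 1 (mod 7), take x = 2 + 8·((2−2)·1 mod 7) = 2 + 8·0 = 2.
Check: 2 mod 7 = 2, 2 mod 8 = 2.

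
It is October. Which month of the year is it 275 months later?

275 − 22·12 = 11, so 275 ≡ 11 (mod 12).
October + 11 months → September.

September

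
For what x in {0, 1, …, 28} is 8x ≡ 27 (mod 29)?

8⁻¹ ≡ 11 (mod 29) because 8·11 = 88 = 3·29 + 1.
So x ≡ 11·27 = 297 ≡ 7 (mod 29).
Check: 8·7 = 56 = 1·29 + 27.

7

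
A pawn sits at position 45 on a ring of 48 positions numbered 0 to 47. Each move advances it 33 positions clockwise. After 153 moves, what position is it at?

6

153·33 = 5049.
5049 = 105·48 + 9, so 5049 mod 48 = 9.
(45 + 9) mod 48 = 6.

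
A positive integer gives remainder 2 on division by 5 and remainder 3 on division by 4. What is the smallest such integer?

7

x ≡ 3 (mod 4) gives x ∈ {3, 7}.
The first of these with x mod 5 = 2 is 7.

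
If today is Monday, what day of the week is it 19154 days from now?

Dividing 19154 by 7 gives quotient 2736 and remainder 2.
Monday + 2 days → Wednesday.

Wednesday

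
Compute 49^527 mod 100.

Successive squares of 49 mod 100: 49^1≡49, 49^2≡1, 49^4≡1, 49^8≡1, 49^16≡1, 49^32≡1, 49^64≡1, 49^128≡1, 49^256≡1, 49^512≡1.
527 = 1 + 2 + 4 + 8 + 512, so 49^527 ≡ 49·1·1·1·1 ≡ 49 (mod 100).

49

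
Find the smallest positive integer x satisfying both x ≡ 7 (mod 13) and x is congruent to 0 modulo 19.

228

x ≡ 7 (mod 13) gives x ∈ {7, 20, 33, 46, 59, 72, 85, 98, …}.
The first of these with x mod 19 = 0 is 228.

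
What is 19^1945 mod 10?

Last digits of 9^n: 9, 1 (period 2).
1945 leaves remainder 1 on division by 2, so 19^1945 ends in 9.

9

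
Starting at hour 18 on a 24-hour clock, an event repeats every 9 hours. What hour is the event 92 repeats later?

92·9 = 828.
828 mod 24 = 12 (since 34·24 = 816).
(18 + 12) mod 24 = 6.

6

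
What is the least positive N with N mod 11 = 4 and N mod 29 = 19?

x ≡ 4 (mod 11) gives x ∈ {4, 15, 26, 37, 48}.
The first of these with x mod 29 = 19 is 48.

48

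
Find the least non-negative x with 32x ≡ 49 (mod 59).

32⁻¹ ≡ 24 (mod 59) because 32·24 = 768 = 13·59 + 1.
So x ≡ 24·49 = 1176 ≡ 55 (mod 59).
Check: 32·55 = 1760 = 29·59 + 49.

55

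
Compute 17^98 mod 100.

9

Square-and-reduce mod 100: 17^1≡17, 17^2≡89, 17^4≡21, 17^8≡41, 17^16≡81, 17^32≡61, 17^64≡21.
98 = 2 + 32 + 64, so 17^98 ≡ 89·61·21 ≡ 9 (mod 100).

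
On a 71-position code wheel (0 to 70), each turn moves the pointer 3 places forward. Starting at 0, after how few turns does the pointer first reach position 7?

The inverse of 3 mod 71 is 24 (since 3·24 = 72 ≡ 1).
Multiplying both sides by 24: x ≡ 24·7 = 168 ≡ 26 (mod 71).
Check: 3·26 = 78 = 1·71 + 7.

26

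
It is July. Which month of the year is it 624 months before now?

624 = 52·12 + 0, so 624 mod 12 = 0.
July − 0 months → July.

July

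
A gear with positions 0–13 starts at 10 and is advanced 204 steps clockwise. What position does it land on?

204 = 14·14 + 8, so 204 mod 14 = 8.
(10 + 8) mod 14 = 4.

4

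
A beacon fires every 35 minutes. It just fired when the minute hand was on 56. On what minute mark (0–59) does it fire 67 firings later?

67·35 = 2345.
Dividing 2345 by 60 gives quotient 39 and remainder 5.
(56 + 5) mod 60 = 1.

1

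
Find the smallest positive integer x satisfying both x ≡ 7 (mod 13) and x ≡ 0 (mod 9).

Since 9·3 ≡ 1 (mod 13), take x = 0 + 9·((7−0)·3 mod 13) = 0 + 9·8 = 72.
Check: 72 mod 13 = 7, 72 mod 9 = 0.

72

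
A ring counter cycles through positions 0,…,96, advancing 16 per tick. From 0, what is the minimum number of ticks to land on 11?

The inverse of 16 mod 97 is 91 (since 16·91 = 1456 ≡ 1).
Multiplying both sides by 91: x ≡ 91·11 = 1001 ≡ 31 (mod 97).

31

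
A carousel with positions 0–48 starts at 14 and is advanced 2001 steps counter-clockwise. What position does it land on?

22

2001 mod 49 = 41 (since 40·49 = 1960).
(14 − 41) mod 49 = 22.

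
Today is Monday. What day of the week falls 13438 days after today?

Saturday

13438 mod 7 = 5 (since 1919·7 = 13433).
Monday + 5 days → Saturday.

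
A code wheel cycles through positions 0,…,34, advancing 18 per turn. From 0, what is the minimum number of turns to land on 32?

The inverse of 18 mod 35 is 2 (since 18·2 = 36 ≡ 1).
Multiplying both sides by 2: x ≡ 2·32 = 64 ≡ 29 (mod 35).

29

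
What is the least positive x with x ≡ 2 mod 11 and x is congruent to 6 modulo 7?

13

Since 7·8 ≡ 1 (mod 11), take x = 6 + 7·((2−6)·8 mod 11) = 6 + 7·1 = 13.
Check: 13 mod 11 = 2, 13 mod 7 = 6.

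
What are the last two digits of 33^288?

41

Successive squares of 33 mod 100: 33^1≡33, 33^2≡89, 33^4≡21, 33^8≡41, 33^16≡81, 33^32≡61, 33^64≡21, 33^128≡41, 33^256≡81.
Since 288 = 32 + 256 in binary, 33^288 ≡ 61·81 ≡ 41 (mod 100).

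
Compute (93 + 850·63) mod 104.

83

850·63 = 53550.
53550 mod 104 = 94 (since 514·104 = 53456).
(93 + 94) mod 104 = 83.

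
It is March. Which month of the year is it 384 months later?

384 − 32·12 = 0, so 384 ≡ 0 (mod 12).
March + 0 months → March.

March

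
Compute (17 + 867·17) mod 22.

867·17 = 14739.
14739 − 669·22 = 21, so 14739 ≡ 21 (mod 22).
(17 + 21) mod 22 = 16.

16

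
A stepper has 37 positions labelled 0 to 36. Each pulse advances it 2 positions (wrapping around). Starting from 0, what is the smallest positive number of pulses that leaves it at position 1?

19

2·19 = 38 = 1·37 + 1, so 2⁻¹ ≡ 19 (mod 37).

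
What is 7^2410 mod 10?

Powers of 7 mod 10 repeat with period 4: 7, 9, 3, 1.
2410 mod 4 = 2, so the last digit matches 7^2 = 9.

9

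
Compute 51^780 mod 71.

48

Square-and-reduce mod 71: 51^1≡51, 51^2≡45, 51^4≡37, 51^8≡20, 51^16≡45, 51^32≡37, 51^64≡20, 51^128≡45, 51^256≡37, 51^512≡20.
Since 780 = 4 + 8 + 256 + 512 in binary, 51^780 ≡ 37·20·37·20 ≡ 48 (mod 71).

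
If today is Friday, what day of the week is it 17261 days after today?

Thursday

Dividing 17261 by 7 gives quotient 2465 and remainder 6.
Friday + 6 days → Thursday.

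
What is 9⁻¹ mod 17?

2

9·2 = 18 = 1·17 + 1, so 9⁻¹ ≡ 2 (mod 17).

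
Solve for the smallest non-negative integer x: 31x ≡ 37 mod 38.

The inverse of 31 mod 38 is 27 (since 31·27 = 837 ≡ 1).
So x ≡ 27·37 = 999 ≡ 11 (mod 38).

11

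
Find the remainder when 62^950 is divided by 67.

By repeated squaring mod 67: 62^1≡62, 62^2≡25, 62^4≡22, 62^8≡15, 62^16≡24, 62^32≡40, 62^64≡59, 62^128≡64, 62^256≡9, 62^512≡14.
Since 950 = 2 + 4 + 16 + 32 + 128 + 256 + 512 in binary, 62^950 ≡ 25·22·24·40·64·9·14 ≡ 22 (mod 67).

22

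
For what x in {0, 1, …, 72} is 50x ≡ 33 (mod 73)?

43

The inverse of 50 mod 73 is 19 (since 50·19 = 950 ≡ 1).
So x ≡ 19·33 = 627 ≡ 43 (mod 73).
Check: 50·43 = 2150 = 29·73 + 33.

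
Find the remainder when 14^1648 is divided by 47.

27

By repeated squaring mod 47: 14^1≡14, 14^2≡8, 14^4≡17, 14^8≡7, 14^16≡2, 14^32≡4, 14^64≡16, 14^128≡21, 14^256≡18, 14^512≡42, 14^1024≡25.
1648 = 16 + 32 + 64 + 512 + 1024, so 14^1648 ≡ 2·4·16·42·25 ≡ 27 (mod 47).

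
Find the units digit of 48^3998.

Last digits of 8^n: 8, 4, 2, 6 (period 4).
3998 mod 4 = 2, so the last digit matches 8^2 = 4.

4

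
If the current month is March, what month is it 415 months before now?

August

Dividing 415 by 12 gives quotient 34 and remainder 7.
March − 7 months → August.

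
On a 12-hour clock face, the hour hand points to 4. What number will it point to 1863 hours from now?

Dividing 1863 by 12 gives quotient 155 and remainder 3.
4 + 3 → 7 on a 12-hour dial.

7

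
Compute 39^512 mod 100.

Square-and-reduce mod 100: 39^1≡39, 39^2≡21, 39^4≡41, 39^8≡81, 39^16≡61, 39^32≡21, 39^64≡41, 39^128≡81, 39^256≡61, 39^512≡21.
Since 512 = 512 in binary, 39^512 ≡ 21 ≡ 21 (mod 100).

21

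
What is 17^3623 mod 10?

The units digit of 17^n cycles with period 4: 7, 9, 3, 1, …
3623 leaves remainder 3 on division by 4, so 17^3623 ends in 3.

3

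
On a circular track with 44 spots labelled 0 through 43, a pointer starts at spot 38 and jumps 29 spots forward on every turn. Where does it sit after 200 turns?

30

200·29 = 5800.
5800 = 131·44 + 36, so 5800 mod 44 = 36.
(38 + 36) mod 44 = 30.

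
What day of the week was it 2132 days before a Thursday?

2132 − 304·7 = 4, so 2132 ≡ 4 (mod 7).
Thursday − 4 days → Sunday.

Sunday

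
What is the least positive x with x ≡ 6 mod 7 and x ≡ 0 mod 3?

6

x ≡ 0 (mod 3) gives x ∈ {0, 3, 6}.
The first of these with x mod 7 = 6 is 6.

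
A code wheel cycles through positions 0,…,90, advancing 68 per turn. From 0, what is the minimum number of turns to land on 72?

The inverse of 68 mod 91 is 87 (since 68·87 = 5916 ≡ 1).
Multiplying both sides by 87: x ≡ 87·72 = 6264 ≡ 76 (mod 91).
Check: 68·76 = 5168 = 56·91 + 72.

76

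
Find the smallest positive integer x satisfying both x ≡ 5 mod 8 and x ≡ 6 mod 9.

x ≡ 5 (mod 8) gives x ∈ {5, 13, 21, 29, 37, 45, 53, 61, …}.
The first of these with x mod 9 = 6 is 69.

69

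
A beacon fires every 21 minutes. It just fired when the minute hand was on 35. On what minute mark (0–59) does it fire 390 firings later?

5

390·21 = 8190.
8190 = 136·60 + 30, so 8190 mod 60 = 30.
(35 + 30) mod 60 = 5.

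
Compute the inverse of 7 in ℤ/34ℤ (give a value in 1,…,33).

5

7·5 = 35 = 1·34 + 1, so 7⁻¹ ≡ 5 (mod 34).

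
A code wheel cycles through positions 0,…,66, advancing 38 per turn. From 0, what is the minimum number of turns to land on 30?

29

The inverse of 38 mod 67 is 30 (since 38·30 = 1140 ≡ 1).
So x ≡ 30·30 = 900 ≡ 29 (mod 67).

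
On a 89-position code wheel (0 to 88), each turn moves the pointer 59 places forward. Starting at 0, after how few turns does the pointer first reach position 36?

The inverse of 59 mod 89 is 86 (since 59·86 = 5074 ≡ 1).
So x ≡ 86·36 = 3096 ≡ 70 (mod 89).

70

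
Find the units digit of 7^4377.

7

The units digit of 7^n cycles with period 4: 7, 9, 3, 1, …
4377 leaves remainder 1 on division by 4, so 7^4377 ends in 7.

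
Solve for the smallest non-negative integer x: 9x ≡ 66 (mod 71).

The inverse of 9 mod 71 is 8 (since 9·8 = 72 ≡ 1).
So x ≡ 8·66 = 528 ≡ 31 (mod 71).
Check: 9·31 = 279 = 3·71 + 66.

31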